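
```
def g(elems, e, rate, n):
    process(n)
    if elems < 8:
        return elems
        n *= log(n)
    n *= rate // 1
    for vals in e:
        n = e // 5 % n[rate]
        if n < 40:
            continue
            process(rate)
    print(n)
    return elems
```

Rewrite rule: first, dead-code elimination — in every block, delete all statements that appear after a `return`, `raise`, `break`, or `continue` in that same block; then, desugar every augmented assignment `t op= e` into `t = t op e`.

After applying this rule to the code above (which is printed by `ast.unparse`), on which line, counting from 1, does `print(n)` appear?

Transformed code:
def g(elems, e, rate, n):
    process(n)
    if elems < 8:
        return elems
    n = n * (rate // 1)
    for vals in e:
        n = e // 5 % n[rate]
        if n < 40:
            continue
    print(n)
    return elems

10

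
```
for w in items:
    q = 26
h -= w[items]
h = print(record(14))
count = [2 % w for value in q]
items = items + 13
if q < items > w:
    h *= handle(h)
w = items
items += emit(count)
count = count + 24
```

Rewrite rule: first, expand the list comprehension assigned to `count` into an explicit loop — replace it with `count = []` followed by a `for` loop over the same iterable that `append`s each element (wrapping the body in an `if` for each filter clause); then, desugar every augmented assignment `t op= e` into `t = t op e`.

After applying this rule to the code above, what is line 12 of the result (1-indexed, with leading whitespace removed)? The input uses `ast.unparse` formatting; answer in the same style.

Transformed code:
for w in items:
    q = 26
h = h - w[items]
h = print(record(14))
count = []
for value in q:
    count.append(2 % w)
items = items + 13
if q < items > w:
    h = h * handle(h)
w = items
items = items + emit(count)
count = count + 24

items = items + emit(count)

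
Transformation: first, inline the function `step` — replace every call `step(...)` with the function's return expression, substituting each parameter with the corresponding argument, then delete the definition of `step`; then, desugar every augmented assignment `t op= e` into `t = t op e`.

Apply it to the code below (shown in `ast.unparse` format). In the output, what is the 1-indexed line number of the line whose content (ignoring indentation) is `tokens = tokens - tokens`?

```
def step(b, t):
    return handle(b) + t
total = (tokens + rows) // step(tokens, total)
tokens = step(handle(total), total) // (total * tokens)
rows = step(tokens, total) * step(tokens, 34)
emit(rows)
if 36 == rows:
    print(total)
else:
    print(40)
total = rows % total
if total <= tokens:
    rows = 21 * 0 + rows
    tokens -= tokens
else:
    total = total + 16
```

Transformed code:
total = (tokens + rows) // (handle(tokens) + total)
tokens = (handle(handle(total)) + total) // (total * tokens)
rows = (handle(tokens) + total) * (handle(tokens) + 34)
emit(rows)
if 36 == rows:
    print(total)
else:
    print(40)
total = rows % total
if total <= tokens:
    rows = 21 * 0 + rows
    tokens = tokens - tokens
else:
    total = total + 16

12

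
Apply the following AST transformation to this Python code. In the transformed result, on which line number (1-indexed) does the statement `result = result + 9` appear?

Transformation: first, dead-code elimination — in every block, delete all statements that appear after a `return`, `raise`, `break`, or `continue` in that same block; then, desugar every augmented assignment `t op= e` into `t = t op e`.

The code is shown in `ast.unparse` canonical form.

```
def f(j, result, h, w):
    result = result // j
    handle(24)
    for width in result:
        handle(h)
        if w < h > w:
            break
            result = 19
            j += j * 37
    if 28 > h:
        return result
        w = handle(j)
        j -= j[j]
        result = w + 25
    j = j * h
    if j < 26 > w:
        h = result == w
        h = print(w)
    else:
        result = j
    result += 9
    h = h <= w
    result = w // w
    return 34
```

Transformed code:
def f(j, result, h, w):
    result = result // j
    handle(24)
    for width in result:
        handle(h)
        if w < h > w:
            break
    if 28 > h:
        return result
    j = j * h
    if j < 26 > w:
        h = result == w
        h = print(w)
    else:
        result = j
    result = result + 9
    h = h <= w
    result = w // w
    return 34

16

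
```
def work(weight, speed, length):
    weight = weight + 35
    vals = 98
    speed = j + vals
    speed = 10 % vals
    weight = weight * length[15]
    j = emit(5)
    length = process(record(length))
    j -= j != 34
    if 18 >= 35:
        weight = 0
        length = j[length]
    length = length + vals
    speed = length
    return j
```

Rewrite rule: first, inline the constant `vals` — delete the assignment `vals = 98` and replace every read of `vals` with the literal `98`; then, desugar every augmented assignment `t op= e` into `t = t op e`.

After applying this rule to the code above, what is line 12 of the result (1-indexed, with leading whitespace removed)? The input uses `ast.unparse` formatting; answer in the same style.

length = length + 98

Transformed code:
def work(weight, speed, length):
    weight = weight + 35
    speed = j + 98
    speed = 10 % 98
    weight = weight * length[15]
    j = emit(5)
    length = process(record(length))
    j = j - (j != 34)
    if 18 >= 35:
        weight = 0
        length = j[length]
    length = length + 98
    speed = length
    return j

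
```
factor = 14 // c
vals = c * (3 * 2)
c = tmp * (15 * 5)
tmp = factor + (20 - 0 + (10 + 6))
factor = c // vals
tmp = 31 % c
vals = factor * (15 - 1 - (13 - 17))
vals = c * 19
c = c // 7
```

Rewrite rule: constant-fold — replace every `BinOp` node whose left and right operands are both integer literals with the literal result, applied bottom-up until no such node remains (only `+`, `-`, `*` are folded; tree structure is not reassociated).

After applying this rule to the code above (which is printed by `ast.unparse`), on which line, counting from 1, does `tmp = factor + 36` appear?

4

Transformed code:
factor = 14 // c
vals = c * 6
c = tmp * 75
tmp = factor + 36
factor = c // vals
tmp = 31 % c
vals = factor * 18
vals = c * 19
c = c // 7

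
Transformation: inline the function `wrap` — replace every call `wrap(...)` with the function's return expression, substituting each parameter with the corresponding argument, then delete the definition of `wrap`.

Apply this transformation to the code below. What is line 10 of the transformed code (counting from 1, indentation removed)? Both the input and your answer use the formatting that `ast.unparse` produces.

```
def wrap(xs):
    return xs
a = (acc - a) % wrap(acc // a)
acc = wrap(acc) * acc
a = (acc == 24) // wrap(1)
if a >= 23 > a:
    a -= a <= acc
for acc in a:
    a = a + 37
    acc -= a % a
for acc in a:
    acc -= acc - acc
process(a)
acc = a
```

Transformed code:
a = (acc - a) % (acc // a)
acc = acc * acc
a = (acc == 24) // 1
if a >= 23 > a:
    a -= a <= acc
for acc in a:
    a = a + 37
    acc -= a % a
for acc in a:
    acc -= acc - acc
process(a)
acc = a

acc -= acc - acc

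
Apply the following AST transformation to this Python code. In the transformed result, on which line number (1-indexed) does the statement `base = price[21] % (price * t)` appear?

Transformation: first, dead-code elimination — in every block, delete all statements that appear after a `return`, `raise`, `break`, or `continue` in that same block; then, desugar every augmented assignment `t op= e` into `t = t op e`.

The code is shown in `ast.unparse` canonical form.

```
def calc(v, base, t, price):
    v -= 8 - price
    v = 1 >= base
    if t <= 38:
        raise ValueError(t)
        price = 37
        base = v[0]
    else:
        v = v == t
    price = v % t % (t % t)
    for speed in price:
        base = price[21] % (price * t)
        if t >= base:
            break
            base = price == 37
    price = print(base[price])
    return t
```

10

Transformed code:
def calc(v, base, t, price):
    v = v - (8 - price)
    v = 1 >= base
    if t <= 38:
        raise ValueError(t)
    else:
        v = v == t
    price = v % t % (t % t)
    for speed in price:
        base = price[21] % (price * t)
        if t >= base:
            break
    price = print(base[price])
    return t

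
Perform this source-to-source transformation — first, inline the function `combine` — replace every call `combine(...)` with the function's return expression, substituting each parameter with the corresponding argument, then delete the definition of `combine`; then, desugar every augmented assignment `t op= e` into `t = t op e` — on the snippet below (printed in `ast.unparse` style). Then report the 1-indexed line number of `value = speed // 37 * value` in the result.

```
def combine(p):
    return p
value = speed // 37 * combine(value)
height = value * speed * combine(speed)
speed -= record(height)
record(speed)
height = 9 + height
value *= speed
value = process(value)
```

1

Transformed code:
value = speed // 37 * value
height = value * speed * speed
speed = speed - record(height)
record(speed)
height = 9 + height
value = value * speed
value = process(value)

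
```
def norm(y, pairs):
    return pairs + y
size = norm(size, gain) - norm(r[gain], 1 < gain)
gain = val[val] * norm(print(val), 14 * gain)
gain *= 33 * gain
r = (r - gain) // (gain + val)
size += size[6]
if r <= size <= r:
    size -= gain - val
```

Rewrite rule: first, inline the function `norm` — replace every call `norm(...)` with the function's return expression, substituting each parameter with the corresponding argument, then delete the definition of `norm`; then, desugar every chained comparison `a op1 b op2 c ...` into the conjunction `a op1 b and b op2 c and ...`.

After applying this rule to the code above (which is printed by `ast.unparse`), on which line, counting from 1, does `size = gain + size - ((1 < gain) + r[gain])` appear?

1

Transformed code:
size = gain + size - ((1 < gain) + r[gain])
gain = val[val] * (14 * gain + print(val))
gain *= 33 * gain
r = (r - gain) // (gain + val)
size += size[6]
if r <= size and size <= r:
    size -= gain - val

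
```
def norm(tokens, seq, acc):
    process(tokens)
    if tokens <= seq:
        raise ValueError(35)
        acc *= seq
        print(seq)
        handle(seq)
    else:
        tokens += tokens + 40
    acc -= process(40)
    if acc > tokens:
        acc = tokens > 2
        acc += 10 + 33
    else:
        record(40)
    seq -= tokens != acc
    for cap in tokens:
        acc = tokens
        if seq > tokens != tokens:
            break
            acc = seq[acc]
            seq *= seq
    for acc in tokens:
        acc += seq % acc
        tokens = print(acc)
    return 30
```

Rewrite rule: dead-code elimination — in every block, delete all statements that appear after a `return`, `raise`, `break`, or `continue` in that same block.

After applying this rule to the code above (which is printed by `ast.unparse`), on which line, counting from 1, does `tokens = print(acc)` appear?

20

Transformed code:
def norm(tokens, seq, acc):
    process(tokens)
    if tokens <= seq:
        raise ValueError(35)
    else:
        tokens += tokens + 40
    acc -= process(40)
    if acc > tokens:
        acc = tokens > 2
        acc += 10 + 33
    else:
        record(40)
    seq -= tokens != acc
    for cap in tokens:
        acc = tokens
        if seq > tokens != tokens:
            break
    for acc in tokens:
        acc += seq % acc
        tokens = print(acc)
    return 30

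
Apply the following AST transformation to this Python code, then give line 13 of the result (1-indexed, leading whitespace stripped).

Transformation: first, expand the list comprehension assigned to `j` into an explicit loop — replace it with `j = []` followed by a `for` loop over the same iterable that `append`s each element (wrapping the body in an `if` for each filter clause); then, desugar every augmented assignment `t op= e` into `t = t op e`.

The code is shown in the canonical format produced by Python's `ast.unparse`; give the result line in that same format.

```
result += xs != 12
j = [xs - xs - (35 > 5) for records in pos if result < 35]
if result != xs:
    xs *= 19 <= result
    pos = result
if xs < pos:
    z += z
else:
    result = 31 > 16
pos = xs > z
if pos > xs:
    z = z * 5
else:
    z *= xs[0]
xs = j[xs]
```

pos = xs > z

Transformed code:
result = result + (xs != 12)
j = []
for records in pos:
    if result < 35:
        j.append(xs - xs - (35 > 5))
if result != xs:
    xs = xs * (19 <= result)
    pos = result
if xs < pos:
    z = z + z
else:
    result = 31 > 16
pos = xs > z
if pos > xs:
    z = z * 5
else:
    z = z * xs[0]
xs = j[xs]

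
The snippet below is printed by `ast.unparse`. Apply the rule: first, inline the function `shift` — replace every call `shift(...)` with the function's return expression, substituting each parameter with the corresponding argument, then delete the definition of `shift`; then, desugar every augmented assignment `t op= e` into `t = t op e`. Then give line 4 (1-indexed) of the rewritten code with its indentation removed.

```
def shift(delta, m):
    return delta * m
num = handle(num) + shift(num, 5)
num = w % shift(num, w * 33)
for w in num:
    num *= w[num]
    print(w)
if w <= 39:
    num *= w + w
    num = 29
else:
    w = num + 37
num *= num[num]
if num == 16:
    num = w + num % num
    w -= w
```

Transformed code:
num = handle(num) + num * 5
num = w % (num * (w * 33))
for w in num:
    num = num * w[num]
    print(w)
if w <= 39:
    num = num * (w + w)
    num = 29
else:
    w = num + 37
num = num * num[num]
if num == 16:
    num = w + num % num
    w = w - w

num = num * w[num]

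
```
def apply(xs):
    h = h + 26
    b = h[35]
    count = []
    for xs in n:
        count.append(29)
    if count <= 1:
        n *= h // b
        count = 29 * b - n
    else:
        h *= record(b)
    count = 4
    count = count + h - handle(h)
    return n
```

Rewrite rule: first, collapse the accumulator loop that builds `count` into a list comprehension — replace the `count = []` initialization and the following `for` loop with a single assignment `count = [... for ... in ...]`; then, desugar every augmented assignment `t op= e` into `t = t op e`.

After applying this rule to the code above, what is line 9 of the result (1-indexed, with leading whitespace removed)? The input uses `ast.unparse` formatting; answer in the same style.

Transformed code:
def apply(xs):
    h = h + 26
    b = h[35]
    count = [29 for xs in n]
    if count <= 1:
        n = n * (h // b)
        count = 29 * b - n
    else:
        h = h * record(b)
    count = 4
    count = count + h - handle(h)
    return n

h = h * record(b)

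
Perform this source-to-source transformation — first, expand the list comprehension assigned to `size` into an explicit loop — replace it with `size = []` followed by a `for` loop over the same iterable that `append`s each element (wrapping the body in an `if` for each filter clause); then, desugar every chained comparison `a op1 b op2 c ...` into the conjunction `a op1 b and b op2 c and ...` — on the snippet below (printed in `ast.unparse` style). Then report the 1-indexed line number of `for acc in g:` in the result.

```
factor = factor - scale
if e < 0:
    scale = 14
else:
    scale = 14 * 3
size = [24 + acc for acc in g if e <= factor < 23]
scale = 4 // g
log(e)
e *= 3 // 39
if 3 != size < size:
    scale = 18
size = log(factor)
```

7

Transformed code:
factor = factor - scale
if e < 0:
    scale = 14
else:
    scale = 14 * 3
size = []
for acc in g:
    if e <= factor and factor < 23:
        size.append(24 + acc)
scale = 4 // g
log(e)
e *= 3 // 39
if 3 != size and size < size:
    scale = 18
size = log(factor)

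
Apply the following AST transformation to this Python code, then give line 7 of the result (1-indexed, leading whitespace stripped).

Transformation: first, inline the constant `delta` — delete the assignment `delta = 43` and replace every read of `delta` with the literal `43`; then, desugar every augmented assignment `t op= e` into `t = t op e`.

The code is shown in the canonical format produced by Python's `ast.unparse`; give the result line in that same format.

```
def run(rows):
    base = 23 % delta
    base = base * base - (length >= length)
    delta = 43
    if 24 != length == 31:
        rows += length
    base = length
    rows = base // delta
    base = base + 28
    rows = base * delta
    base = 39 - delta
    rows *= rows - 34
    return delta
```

rows = base // 43

Transformed code:
def run(rows):
    base = 23 % 43
    base = base * base - (length >= length)
    if 24 != length == 31:
        rows = rows + length
    base = length
    rows = base // 43
    base = base + 28
    rows = base * 43
    base = 39 - 43
    rows = rows * (rows - 34)
    return 43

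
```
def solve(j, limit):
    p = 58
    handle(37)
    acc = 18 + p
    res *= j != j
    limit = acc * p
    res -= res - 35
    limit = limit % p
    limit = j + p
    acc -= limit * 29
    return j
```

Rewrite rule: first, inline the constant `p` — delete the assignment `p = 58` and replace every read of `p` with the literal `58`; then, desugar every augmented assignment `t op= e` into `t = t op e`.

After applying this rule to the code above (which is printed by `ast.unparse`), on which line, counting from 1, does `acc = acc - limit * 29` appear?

Transformed code:
def solve(j, limit):
    handle(37)
    acc = 18 + 58
    res = res * (j != j)
    limit = acc * 58
    res = res - (res - 35)
    limit = limit % 58
    limit = j + 58
    acc = acc - limit * 29
    return j

9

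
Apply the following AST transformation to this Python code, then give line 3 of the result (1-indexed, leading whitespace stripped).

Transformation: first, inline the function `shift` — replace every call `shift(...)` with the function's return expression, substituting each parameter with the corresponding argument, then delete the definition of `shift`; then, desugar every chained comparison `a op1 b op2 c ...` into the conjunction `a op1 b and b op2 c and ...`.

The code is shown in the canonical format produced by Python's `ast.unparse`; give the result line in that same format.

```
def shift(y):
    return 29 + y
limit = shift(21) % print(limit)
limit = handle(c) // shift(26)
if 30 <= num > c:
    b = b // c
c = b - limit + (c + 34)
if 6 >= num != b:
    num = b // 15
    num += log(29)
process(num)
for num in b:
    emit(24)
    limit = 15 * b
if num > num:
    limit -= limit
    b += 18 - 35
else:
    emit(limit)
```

if 30 <= num and num > c:

Transformed code:
limit = (29 + 21) % print(limit)
limit = handle(c) // (29 + 26)
if 30 <= num and num > c:
    b = b // c
c = b - limit + (c + 34)
if 6 >= num and num != b:
    num = b // 15
    num += log(29)
process(num)
for num in b:
    emit(24)
    limit = 15 * b
if num > num:
    limit -= limit
    b += 18 - 35
else:
    emit(limit)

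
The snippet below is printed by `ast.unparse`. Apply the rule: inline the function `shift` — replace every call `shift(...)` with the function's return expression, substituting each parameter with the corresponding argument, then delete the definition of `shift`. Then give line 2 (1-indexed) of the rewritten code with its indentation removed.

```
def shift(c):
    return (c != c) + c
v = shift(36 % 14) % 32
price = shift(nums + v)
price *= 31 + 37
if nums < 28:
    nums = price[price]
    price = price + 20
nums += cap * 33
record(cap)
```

Transformed code:
v = ((36 % 14 != 36 % 14) + 36 % 14) % 32
price = (nums + v != nums + v) + (nums + v)
price *= 31 + 37
if nums < 28:
    nums = price[price]
    price = price + 20
nums += cap * 33
record(cap)

price = (nums + v != nums + v) + (nums + v)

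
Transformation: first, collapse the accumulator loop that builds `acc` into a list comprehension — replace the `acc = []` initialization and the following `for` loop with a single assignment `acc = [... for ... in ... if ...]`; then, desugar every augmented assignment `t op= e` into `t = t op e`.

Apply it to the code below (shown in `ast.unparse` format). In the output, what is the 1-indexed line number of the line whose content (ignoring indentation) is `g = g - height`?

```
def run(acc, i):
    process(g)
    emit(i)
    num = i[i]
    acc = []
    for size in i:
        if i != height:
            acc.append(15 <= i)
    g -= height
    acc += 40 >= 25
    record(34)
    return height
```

6

Transformed code:
def run(acc, i):
    process(g)
    emit(i)
    num = i[i]
    acc = [15 <= i for size in i if i != height]
    g = g - height
    acc = acc + (40 >= 25)
    record(34)
    return height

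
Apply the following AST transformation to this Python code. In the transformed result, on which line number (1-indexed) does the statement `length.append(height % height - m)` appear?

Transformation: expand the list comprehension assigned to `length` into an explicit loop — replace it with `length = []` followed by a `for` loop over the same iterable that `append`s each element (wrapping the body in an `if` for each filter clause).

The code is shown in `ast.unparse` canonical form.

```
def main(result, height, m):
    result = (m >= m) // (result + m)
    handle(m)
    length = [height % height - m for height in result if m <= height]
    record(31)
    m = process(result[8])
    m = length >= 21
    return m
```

Transformed code:
def main(result, height, m):
    result = (m >= m) // (result + m)
    handle(m)
    length = []
    for height in result:
        if m <= height:
            length.append(height % height - m)
    record(31)
    m = process(result[8])
    m = length >= 21
    return m

7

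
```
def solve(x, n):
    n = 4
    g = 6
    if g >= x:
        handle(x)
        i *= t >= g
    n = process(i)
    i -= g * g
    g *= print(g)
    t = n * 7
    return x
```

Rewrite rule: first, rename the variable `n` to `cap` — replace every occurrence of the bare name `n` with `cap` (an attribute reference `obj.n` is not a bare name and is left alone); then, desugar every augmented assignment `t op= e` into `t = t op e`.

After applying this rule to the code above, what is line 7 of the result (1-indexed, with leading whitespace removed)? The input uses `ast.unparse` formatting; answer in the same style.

cap = process(i)

Transformed code:
def solve(x, cap):
    cap = 4
    g = 6
    if g >= x:
        handle(x)
        i = i * (t >= g)
    cap = process(i)
    i = i - g * g
    g = g * print(g)
    t = cap * 7
    return x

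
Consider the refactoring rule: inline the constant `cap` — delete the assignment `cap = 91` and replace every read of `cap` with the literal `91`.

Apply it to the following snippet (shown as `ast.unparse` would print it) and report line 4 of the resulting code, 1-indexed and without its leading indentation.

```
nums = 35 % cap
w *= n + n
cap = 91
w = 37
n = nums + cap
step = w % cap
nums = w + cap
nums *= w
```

Transformed code:
nums = 35 % 91
w *= n + n
w = 37
n = nums + 91
step = w % 91
nums = w + 91
nums *= w

n = nums + 91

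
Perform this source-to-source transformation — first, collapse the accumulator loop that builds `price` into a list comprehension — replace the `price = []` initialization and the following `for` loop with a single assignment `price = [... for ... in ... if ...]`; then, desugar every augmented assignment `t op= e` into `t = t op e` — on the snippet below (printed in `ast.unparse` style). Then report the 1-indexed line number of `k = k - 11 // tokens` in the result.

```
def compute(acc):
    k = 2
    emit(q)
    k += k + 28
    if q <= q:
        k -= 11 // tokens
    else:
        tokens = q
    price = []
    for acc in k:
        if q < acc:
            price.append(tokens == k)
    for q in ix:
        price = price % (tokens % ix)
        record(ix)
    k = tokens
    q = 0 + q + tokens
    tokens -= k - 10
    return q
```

Transformed code:
def compute(acc):
    k = 2
    emit(q)
    k = k + (k + 28)
    if q <= q:
        k = k - 11 // tokens
    else:
        tokens = q
    price = [tokens == k for acc in k if q < acc]
    for q in ix:
        price = price % (tokens % ix)
        record(ix)
    k = tokens
    q = 0 + q + tokens
    tokens = tokens - (k - 10)
    return q

6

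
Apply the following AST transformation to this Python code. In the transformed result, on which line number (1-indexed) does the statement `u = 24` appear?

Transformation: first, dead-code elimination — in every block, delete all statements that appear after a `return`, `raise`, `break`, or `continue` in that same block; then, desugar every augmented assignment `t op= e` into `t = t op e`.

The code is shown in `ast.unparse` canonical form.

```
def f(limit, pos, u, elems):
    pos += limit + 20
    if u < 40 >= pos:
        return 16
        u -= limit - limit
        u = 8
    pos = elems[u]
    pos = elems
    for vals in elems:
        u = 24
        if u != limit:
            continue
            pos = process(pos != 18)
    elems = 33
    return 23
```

8

Transformed code:
def f(limit, pos, u, elems):
    pos = pos + (limit + 20)
    if u < 40 >= pos:
        return 16
    pos = elems[u]
    pos = elems
    for vals in elems:
        u = 24
        if u != limit:
            continue
    elems = 33
    return 23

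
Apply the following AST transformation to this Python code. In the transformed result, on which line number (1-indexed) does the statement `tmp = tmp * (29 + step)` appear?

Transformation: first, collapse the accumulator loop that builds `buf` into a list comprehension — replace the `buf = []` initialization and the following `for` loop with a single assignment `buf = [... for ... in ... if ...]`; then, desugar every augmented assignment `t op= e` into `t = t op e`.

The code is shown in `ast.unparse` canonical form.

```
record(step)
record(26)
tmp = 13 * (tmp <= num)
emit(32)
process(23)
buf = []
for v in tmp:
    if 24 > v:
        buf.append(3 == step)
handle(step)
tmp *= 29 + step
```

8

Transformed code:
record(step)
record(26)
tmp = 13 * (tmp <= num)
emit(32)
process(23)
buf = [3 == step for v in tmp if 24 > v]
handle(step)
tmp = tmp * (29 + step)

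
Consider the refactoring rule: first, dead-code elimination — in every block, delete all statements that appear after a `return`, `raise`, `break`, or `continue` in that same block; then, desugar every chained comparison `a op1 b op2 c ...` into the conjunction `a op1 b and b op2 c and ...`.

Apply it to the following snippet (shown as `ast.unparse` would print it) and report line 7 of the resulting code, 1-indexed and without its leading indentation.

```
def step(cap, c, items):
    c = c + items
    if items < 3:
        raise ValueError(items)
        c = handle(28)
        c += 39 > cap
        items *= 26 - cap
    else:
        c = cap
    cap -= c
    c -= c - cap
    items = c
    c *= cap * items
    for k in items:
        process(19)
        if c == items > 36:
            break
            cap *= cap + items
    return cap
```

Transformed code:
def step(cap, c, items):
    c = c + items
    if items < 3:
        raise ValueError(items)
    else:
        c = cap
    cap -= c
    c -= c - cap
    items = c
    c *= cap * items
    for k in items:
        process(19)
        if c == items and items > 36:
            break
    return cap

cap -= c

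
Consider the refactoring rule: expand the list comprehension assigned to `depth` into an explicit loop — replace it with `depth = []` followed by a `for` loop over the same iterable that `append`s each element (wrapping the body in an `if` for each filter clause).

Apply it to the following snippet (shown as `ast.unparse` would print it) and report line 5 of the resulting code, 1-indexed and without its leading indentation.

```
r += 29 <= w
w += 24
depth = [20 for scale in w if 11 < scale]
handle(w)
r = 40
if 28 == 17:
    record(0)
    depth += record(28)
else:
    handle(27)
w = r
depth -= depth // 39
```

Transformed code:
r += 29 <= w
w += 24
depth = []
for scale in w:
    if 11 < scale:
        depth.append(20)
handle(w)
r = 40
if 28 == 17:
    record(0)
    depth += record(28)
else:
    handle(27)
w = r
depth -= depth // 39

if 11 < scale:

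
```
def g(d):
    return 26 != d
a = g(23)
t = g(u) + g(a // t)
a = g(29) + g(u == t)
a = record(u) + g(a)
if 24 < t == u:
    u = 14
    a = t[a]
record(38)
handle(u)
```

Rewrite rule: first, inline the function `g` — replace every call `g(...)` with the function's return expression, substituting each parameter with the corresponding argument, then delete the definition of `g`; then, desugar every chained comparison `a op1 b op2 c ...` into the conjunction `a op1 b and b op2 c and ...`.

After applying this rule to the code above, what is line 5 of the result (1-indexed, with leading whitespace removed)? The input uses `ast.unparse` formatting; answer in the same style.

Transformed code:
a = 26 != 23
t = (26 != u) + (26 != a // t)
a = (26 != 29) + (26 != (u == t))
a = record(u) + (26 != a)
if 24 < t and t == u:
    u = 14
    a = t[a]
record(38)
handle(u)

if 24 < t and t == u:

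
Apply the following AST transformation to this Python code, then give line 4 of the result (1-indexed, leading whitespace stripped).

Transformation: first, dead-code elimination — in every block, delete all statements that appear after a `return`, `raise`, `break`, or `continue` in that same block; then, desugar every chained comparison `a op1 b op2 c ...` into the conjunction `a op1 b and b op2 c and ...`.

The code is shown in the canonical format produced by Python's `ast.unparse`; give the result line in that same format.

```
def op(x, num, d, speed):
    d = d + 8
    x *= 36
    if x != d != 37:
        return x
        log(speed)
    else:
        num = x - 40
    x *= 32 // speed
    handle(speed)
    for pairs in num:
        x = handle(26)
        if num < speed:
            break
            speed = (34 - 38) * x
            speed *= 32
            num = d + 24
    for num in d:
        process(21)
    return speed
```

if x != d and d != 37:

Transformed code:
def op(x, num, d, speed):
    d = d + 8
    x *= 36
    if x != d and d != 37:
        return x
    else:
        num = x - 40
    x *= 32 // speed
    handle(speed)
    for pairs in num:
        x = handle(26)
        if num < speed:
            break
    for num in d:
        process(21)
    return speed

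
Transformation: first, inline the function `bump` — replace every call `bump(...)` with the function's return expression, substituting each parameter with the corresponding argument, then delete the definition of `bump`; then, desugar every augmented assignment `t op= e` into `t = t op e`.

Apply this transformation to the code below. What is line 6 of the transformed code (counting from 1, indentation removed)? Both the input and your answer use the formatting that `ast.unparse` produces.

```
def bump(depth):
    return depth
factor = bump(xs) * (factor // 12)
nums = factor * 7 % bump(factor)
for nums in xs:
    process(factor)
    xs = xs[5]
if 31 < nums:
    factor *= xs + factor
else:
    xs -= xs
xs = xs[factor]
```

Transformed code:
factor = xs * (factor // 12)
nums = factor * 7 % factor
for nums in xs:
    process(factor)
    xs = xs[5]
if 31 < nums:
    factor = factor * (xs + factor)
else:
    xs = xs - xs
xs = xs[factor]

if 31 < nums:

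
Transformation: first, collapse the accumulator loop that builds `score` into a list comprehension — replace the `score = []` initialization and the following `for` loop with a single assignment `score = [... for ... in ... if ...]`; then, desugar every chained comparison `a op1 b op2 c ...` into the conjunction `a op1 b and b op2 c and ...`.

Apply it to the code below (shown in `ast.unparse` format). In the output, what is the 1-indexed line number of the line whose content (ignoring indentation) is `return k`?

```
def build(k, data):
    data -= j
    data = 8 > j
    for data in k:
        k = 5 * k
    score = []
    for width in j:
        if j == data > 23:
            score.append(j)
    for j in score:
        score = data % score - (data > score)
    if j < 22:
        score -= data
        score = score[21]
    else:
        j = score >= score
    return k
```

14

Transformed code:
def build(k, data):
    data -= j
    data = 8 > j
    for data in k:
        k = 5 * k
    score = [j for width in j if j == data and data > 23]
    for j in score:
        score = data % score - (data > score)
    if j < 22:
        score -= data
        score = score[21]
    else:
        j = score >= score
    return k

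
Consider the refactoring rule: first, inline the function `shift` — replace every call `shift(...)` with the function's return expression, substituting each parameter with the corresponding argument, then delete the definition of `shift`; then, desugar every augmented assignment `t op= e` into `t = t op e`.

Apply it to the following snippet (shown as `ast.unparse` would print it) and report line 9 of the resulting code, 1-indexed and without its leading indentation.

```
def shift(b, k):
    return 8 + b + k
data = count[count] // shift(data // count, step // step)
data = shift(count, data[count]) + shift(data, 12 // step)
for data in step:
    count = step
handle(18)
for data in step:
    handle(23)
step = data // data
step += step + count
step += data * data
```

step = step + (step + count)

Transformed code:
data = count[count] // (8 + data // count + step // step)
data = 8 + count + data[count] + (8 + data + 12 // step)
for data in step:
    count = step
handle(18)
for data in step:
    handle(23)
step = data // data
step = step + (step + count)
step = step + data * data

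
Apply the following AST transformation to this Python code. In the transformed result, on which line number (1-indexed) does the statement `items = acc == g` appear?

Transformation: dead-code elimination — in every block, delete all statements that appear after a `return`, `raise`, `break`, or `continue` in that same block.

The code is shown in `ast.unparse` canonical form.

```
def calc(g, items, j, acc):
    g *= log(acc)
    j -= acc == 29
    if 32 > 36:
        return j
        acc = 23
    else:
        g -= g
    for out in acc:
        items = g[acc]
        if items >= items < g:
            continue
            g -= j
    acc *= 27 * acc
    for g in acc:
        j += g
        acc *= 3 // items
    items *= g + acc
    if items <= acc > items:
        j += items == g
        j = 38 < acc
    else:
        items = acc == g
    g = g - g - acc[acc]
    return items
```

21

Transformed code:
def calc(g, items, j, acc):
    g *= log(acc)
    j -= acc == 29
    if 32 > 36:
        return j
    else:
        g -= g
    for out in acc:
        items = g[acc]
        if items >= items < g:
            continue
    acc *= 27 * acc
    for g in acc:
        j += g
        acc *= 3 // items
    items *= g + acc
    if items <= acc > items:
        j += items == g
        j = 38 < acc
    else:
        items = acc == g
    g = g - g - acc[acc]
    return items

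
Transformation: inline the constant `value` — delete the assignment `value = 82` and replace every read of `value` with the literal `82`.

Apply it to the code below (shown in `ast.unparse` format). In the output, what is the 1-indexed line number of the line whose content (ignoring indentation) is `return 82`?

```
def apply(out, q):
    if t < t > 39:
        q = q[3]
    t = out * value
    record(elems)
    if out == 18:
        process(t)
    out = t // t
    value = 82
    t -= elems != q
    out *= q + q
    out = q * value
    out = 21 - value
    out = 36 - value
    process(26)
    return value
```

Transformed code:
def apply(out, q):
    if t < t > 39:
        q = q[3]
    t = out * 82
    record(elems)
    if out == 18:
        process(t)
    out = t // t
    t -= elems != q
    out *= q + q
    out = q * 82
    out = 21 - 82
    out = 36 - 82
    process(26)
    return 82

15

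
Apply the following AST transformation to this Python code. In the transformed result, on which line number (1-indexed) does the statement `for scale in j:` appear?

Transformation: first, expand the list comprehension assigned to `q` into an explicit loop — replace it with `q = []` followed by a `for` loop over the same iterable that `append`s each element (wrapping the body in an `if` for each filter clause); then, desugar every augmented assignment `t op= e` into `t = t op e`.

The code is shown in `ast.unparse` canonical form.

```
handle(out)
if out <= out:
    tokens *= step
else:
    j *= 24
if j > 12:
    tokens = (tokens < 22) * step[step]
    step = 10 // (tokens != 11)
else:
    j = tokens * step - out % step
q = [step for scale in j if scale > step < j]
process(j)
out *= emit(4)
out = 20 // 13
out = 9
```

12

Transformed code:
handle(out)
if out <= out:
    tokens = tokens * step
else:
    j = j * 24
if j > 12:
    tokens = (tokens < 22) * step[step]
    step = 10 // (tokens != 11)
else:
    j = tokens * step - out % step
q = []
for scale in j:
    if scale > step < j:
        q.append(step)
process(j)
out = out * emit(4)
out = 20 // 13
out = 9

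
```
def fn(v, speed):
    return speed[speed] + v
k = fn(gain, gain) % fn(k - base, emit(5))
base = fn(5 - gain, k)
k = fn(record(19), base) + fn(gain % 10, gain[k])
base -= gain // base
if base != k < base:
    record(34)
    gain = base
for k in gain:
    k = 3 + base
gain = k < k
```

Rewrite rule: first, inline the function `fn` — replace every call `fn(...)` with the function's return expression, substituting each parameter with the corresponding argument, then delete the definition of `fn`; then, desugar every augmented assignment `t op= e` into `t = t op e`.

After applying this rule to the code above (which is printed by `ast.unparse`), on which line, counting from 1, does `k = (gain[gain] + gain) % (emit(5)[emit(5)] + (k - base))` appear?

Transformed code:
k = (gain[gain] + gain) % (emit(5)[emit(5)] + (k - base))
base = k[k] + (5 - gain)
k = base[base] + record(19) + (gain[k][gain[k]] + gain % 10)
base = base - gain // base
if base != k < base:
    record(34)
    gain = base
for k in gain:
    k = 3 + base
gain = k < k

1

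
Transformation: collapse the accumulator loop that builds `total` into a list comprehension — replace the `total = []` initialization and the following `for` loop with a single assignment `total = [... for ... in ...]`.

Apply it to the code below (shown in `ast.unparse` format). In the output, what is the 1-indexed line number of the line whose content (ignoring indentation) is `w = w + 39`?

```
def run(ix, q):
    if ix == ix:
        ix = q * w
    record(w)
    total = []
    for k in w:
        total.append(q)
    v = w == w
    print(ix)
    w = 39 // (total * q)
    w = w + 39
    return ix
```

Transformed code:
def run(ix, q):
    if ix == ix:
        ix = q * w
    record(w)
    total = [q for k in w]
    v = w == w
    print(ix)
    w = 39 // (total * q)
    w = w + 39
    return ix

9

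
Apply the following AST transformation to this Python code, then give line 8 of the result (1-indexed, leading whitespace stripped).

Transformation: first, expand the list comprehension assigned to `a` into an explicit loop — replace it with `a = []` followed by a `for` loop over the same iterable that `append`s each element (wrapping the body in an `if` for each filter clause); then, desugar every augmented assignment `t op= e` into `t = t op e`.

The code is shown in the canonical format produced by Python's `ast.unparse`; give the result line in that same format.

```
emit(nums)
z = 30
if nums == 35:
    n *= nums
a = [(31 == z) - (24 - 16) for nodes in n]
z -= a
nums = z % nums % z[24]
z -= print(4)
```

Transformed code:
emit(nums)
z = 30
if nums == 35:
    n = n * nums
a = []
for nodes in n:
    a.append((31 == z) - (24 - 16))
z = z - a
nums = z % nums % z[24]
z = z - print(4)

z = z - a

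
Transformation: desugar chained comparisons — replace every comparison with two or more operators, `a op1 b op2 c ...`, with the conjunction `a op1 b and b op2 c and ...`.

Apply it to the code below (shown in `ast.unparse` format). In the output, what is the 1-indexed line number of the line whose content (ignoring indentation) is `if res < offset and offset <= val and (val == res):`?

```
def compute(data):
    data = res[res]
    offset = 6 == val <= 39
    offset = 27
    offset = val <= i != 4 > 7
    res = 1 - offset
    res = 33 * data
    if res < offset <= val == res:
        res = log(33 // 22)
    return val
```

Transformed code:
def compute(data):
    data = res[res]
    offset = 6 == val and val <= 39
    offset = 27
    offset = val <= i and i != 4 and (4 > 7)
    res = 1 - offset
    res = 33 * data
    if res < offset and offset <= val and (val == res):
        res = log(33 // 22)
    return val

8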